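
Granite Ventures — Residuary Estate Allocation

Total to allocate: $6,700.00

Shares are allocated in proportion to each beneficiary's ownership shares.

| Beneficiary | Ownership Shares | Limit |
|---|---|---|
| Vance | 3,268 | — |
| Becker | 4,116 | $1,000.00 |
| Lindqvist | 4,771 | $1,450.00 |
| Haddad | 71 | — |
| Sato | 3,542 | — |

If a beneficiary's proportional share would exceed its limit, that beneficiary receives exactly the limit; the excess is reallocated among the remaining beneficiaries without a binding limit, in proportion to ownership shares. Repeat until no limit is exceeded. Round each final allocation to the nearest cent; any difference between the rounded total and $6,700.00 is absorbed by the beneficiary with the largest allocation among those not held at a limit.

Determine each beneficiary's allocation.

Vance: $2,018.46 · Becker: $1,000.00 · Lindqvist: $1,450.00 · Haddad: $43.85 · Sato: $2,187.69

Total ownership shares = 15,768.
Pro-rata shares before constraints: Vance 1,388.6098; Becker 1,748.9346; Lindqvist 2,027.2514; Haddad 30.1687; Sato 1,505.0355.
Held at cap: Becker ($1,000.00), Lindqvist ($1,450.00); balance $4,250.00 reallocated over remaining ownership shares 6,881.
Redistributed shares: Vance 2,018.4566 → $2,018.46; Haddad 43.8526 → $43.85; Sato 2,187.6907 → $2,187.69.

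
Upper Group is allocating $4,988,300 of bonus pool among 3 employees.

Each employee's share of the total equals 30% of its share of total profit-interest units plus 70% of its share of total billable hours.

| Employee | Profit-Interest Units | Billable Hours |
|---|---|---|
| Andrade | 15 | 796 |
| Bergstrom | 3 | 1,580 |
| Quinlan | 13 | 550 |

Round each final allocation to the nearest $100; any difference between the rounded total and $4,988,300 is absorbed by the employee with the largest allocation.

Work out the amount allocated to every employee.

Andrade: $1,674,000; Bergstrom: $2,030,400; Quinlan: $1,283,900

Totals — profit-interest units 31, billable hours 2,926.
Combined weights (30% profit-interest units + 70% billable hours): Andrade 0.3356; Bergstrom 0.4070; Quinlan 0.2574.
Unrounded shares: Andrade 1,674,033.14; Bergstrom 2,030,351.28; Quinlan 1,283,915.59.
Rounded to nearest $100: Andrade $1,674,000; Bergstrom $2,030,400; Quinlan $1,283,900. Sum = $4,988,300.
Rounded total matches; no reconciliation needed.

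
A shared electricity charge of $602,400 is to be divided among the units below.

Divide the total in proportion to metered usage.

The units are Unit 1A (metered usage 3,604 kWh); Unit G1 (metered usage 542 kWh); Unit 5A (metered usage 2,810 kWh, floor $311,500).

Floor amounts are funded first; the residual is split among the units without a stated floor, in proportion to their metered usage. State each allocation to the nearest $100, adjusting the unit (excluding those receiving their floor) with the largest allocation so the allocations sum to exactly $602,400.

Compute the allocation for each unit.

Unit 1A: $252,900 · Unit G1: $38,000 · Unit 5A: $311,500

Minimums first: Unit 5A $311,500. Residual $290,900.
Residual split over remaining metered usage 4,146: Unit 1A 252,871.10 → $252,900; Unit G1 38,028.90 → $38,000.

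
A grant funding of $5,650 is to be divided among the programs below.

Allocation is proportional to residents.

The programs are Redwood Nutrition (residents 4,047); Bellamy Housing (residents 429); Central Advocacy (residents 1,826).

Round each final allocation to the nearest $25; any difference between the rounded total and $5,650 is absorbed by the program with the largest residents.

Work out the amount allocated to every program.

Total residents = 6,302.
Raw shares: Redwood Nutrition 4,047/6,302 × $5,650 = 3,628.30; Bellamy Housing 429/6,302 × $5,650 = 384.62; Central Advocacy 1,826/6,302 × $5,650 = 1,637.08.
Rounded to nearest $25: Redwood Nutrition $3,625; Bellamy Housing $375; Central Advocacy $1,625. Sum = $5,625.
Difference $5,650 − $5,625 = +$25 applied to largest residents (Redwood Nutrition): Redwood Nutrition becomes $3,650.

Redwood Nutrition: $3,650 | Bellamy Housing: $375 | Central Advocacy: $1,625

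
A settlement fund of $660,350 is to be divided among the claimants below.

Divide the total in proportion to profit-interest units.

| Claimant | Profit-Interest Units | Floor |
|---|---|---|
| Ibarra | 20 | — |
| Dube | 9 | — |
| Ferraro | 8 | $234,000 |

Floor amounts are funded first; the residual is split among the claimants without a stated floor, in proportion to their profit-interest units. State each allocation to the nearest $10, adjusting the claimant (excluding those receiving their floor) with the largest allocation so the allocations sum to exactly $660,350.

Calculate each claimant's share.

Ibarra: $294,030 | Dube: $132,320 | Ferraro: $234,000

Fund the minimums — Ferraro $234,000. Remaining pool $426,350.
Remaining pool split over remaining profit-interest units 29: Ibarra 294,034.48 → $294,030; Dube 132,315.52 → $132,320.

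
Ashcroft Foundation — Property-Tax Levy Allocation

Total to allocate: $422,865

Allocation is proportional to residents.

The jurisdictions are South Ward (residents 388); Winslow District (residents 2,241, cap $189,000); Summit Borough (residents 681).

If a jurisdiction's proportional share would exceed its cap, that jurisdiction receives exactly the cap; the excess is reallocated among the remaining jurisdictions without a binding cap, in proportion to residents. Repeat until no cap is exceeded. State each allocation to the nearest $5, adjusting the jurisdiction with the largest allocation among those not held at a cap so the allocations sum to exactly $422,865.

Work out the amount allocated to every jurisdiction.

South Ward: $84,885; Winslow District: $189,000; Summit Borough: $148,980

Sum of residents: 3,310.
Proportional shares (ignoring caps): South Ward 49,568.47; Winslow District 286,296.21; Summit Borough 87,000.32.
Held at cap: Winslow District ($189,000); remaining pool $233,865 reallocated over remaining residents 1,069.
Remaining shares: South Ward 84,882.71 → $84,885; Summit Borough 148,982.29 → $148,980.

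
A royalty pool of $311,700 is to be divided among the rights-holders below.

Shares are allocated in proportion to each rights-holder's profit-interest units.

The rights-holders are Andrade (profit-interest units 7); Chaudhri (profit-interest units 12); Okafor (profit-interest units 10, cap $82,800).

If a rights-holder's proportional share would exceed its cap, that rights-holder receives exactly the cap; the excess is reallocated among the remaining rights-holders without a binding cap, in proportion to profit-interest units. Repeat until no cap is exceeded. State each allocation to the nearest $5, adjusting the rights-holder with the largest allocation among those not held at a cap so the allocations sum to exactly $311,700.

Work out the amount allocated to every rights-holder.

Andrade: $84,330 | Chaudhri: $144,570 | Okafor: $82,800

Combined profit-interest units = 29.
Pro-rata shares before constraints: Andrade 75,237.93; Chaudhri 128,979.31; Okafor 107,482.76.
Capped: Okafor ($82,800); remaining pool $228,900 reallocated over remaining profit-interest units 19.
Redistributed shares: Andrade 84,331.58 → $84,330; Chaudhri 144,568.42 → $144,570.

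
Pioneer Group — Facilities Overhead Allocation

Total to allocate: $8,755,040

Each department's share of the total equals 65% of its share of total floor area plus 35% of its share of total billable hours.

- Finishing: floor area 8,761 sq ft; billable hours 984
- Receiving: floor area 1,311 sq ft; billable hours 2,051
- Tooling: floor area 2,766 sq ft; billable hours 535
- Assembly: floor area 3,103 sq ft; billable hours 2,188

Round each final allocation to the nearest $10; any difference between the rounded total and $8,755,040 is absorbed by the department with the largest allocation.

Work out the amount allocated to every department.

Finishing: $3,651,250 · Receiving: $1,559,500 · Tooling: $1,272,150 · Assembly: $2,272,140

Floor area total 15,941; billable hours total 5,758.
Composite weights (65% floor area + 35% billable hours): Finishing 0.4170; Receiving 0.1781; Tooling 0.1453; Assembly 0.2595.
Proportional shares: Finishing 3,651,248.78; Receiving 1,559,504.81; Tooling 1,272,147.72; Assembly 2,272,138.69.
After rounding ($10): Finishing $3,651,250; Receiving $1,559,500; Tooling $1,272,150; Assembly $2,272,140. Sum = $8,755,040.
No rounding difference to absorb.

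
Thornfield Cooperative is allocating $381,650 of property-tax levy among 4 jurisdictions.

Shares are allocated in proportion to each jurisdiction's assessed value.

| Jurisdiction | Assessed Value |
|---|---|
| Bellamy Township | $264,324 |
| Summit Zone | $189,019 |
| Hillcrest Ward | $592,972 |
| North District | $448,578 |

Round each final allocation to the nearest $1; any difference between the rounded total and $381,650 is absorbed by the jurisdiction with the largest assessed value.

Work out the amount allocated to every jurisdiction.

Combined assessed value = 264,324 + 189,019 + 592,972 + 448,578 = 1,494,893.
Raw shares: Bellamy Township 67,482.59; Summit Zone 48,257.03; Hillcrest Ward 151,387.27; North District 114,523.11.
At nearest $1: Bellamy Township $67,483; Summit Zone $48,257; Hillcrest Ward $151,387; North District $114,523. Sum = $381,650.
No rounding difference to absorb.

Bellamy Township: $67,483 | Summit Zone: $48,257 | Hillcrest Ward: $151,387 | North District: $114,523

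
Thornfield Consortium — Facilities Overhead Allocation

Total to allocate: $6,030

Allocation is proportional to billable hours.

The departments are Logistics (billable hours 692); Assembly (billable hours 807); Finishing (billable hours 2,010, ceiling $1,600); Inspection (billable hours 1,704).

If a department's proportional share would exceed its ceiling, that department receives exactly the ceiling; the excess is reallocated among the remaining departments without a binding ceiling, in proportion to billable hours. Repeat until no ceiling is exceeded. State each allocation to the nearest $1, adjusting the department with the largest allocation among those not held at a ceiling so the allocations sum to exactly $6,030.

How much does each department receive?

Logistics: $957; Assembly: $1,116; Finishing: $1,600; Inspection: $2,357

Billable hours total: 5,213.
Proportional shares (ignoring caps): Logistics 800.45; Assembly 933.48; Finishing 2,325.01; Inspection 1,971.06.
Capped: Finishing ($1,600); residual $4,430 reallocated over remaining billable hours 3,203.
Shares after redistribution: Logistics 957.09 → $957; Assembly 1,116.14 → $1,116; Inspection 2,356.77 → $2,357.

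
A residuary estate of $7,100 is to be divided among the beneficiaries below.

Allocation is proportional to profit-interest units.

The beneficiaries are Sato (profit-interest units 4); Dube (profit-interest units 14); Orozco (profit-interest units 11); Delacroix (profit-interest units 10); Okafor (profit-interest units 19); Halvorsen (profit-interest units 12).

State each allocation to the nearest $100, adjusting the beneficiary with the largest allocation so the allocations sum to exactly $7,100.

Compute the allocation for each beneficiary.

Sato: $400 | Dube: $1,400 | Orozco: $1,100 | Delacroix: $1,000 | Okafor: $2,000 | Halvorsen: $1,200

Sum of profit-interest units: 70.
Raw shares: Sato 4/70 × $7,100 = 405.71; Dube 14/70 × $7,100 = 1,420.00; Orozco 11/70 × $7,100 = 1,115.71; Delacroix 10/70 × $7,100 = 1,014.29; Okafor 19/70 × $7,100 = 1,927.14; Halvorsen 12/70 × $7,100 = 1,217.14.
Rounded to nearest $100: Sato $400; Dube $1,400; Orozco $1,100; Delacroix $1,000; Okafor $1,900; Halvorsen $1,200. Sum = $7,000.
Difference $7,100 − $7,000 = +$100 applied to largest allocation (Okafor): Okafor becomes $2,000.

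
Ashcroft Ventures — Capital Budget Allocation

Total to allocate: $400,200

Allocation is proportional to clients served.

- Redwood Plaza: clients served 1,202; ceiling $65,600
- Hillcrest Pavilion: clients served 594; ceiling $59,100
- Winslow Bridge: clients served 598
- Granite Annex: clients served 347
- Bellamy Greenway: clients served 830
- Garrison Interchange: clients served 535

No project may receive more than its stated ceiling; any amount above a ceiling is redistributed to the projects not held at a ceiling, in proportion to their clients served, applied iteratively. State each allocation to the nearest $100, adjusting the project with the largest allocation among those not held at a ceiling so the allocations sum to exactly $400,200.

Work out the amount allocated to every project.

Redwood Plaza: $65,600; Hillcrest Pavilion: $59,100; Winslow Bridge: $71,300; Granite Annex: $41,400; Bellamy Greenway: $99,000; Garrison Interchange: $63,800

Combined clients served = 4,106.
Proportional shares (ignoring caps): Redwood Plaza 117,155.48; Hillcrest Pavilion 57,895.47; Winslow Bridge 58,285.34; Granite Annex 33,821.09; Bellamy Greenway 80,897.71; Garrison Interchange 52,144.91.
Cap binds for Redwood Plaza ($65,600); residual $334,600 reallocated over remaining clients served 2,904.
Cap binds for Hillcrest Pavilion ($59,100); residual $275,500 reallocated over remaining clients served 2,310.
Shares after redistribution: Winslow Bridge 71,319.91 → $71,300; Granite Annex 41,384.63 → $41,400; Bellamy Greenway 98,989.18 → $99,000; Garrison Interchange 63,806.28 → $63,800.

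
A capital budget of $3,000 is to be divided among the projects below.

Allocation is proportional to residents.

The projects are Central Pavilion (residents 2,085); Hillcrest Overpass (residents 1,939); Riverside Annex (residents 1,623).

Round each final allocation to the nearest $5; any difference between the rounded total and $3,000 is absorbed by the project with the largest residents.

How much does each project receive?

Central Pavilion: $1,110 | Hillcrest Overpass: $1,030 | Riverside Annex: $860

Total residents = 2,085 + 1,939 + 1,623 = 5,647.
Unrounded shares: Central Pavilion 1,107.67; Hillcrest Overpass 1,030.10; Riverside Annex 862.23.
At nearest $5: Central Pavilion $1,110; Hillcrest Overpass $1,030; Riverside Annex $860. Sum = $3,000.
No rounding difference to absorb.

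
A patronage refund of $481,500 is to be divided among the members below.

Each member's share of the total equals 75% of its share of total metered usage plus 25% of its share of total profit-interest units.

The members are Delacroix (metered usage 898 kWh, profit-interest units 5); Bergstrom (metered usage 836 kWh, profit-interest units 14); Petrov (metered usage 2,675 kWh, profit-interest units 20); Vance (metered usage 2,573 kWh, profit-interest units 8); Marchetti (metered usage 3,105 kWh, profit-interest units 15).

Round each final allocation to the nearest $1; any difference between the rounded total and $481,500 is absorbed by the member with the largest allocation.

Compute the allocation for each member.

Metered usage total 10,087; profit-interest units total 62.
Composite weights (75% metered usage + 25% profit-interest units): Delacroix 0.0869; Bergstrom 0.1186; Petrov 0.2795; Vance 0.2236; Marchetti 0.2914.
Unrounded shares: Delacroix 41,856.99; Bergstrom 57,111.11; Petrov 134,598.40; Vance 107,648.31; Marchetti 140,285.19.
Rounded to nearest $1: Delacroix $41,857; Bergstrom $57,111; Petrov $134,598; Vance $107,648; Marchetti $140,285. Sum = $481,499.
Difference $481,500 − $481,499 = +$1 applied to largest allocation (Marchetti): Marchetti becomes $140,286.

Delacroix: $41,857; Bergstrom: $57,111; Petrov: $134,598; Vance: $107,648; Marchetti: $140,286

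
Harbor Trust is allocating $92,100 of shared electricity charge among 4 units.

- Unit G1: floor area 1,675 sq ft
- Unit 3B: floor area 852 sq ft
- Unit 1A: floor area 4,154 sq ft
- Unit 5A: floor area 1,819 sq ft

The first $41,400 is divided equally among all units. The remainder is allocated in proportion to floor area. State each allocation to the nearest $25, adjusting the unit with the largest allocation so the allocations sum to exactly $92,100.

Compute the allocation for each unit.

First tranche $41,400 split equally: $10,350 each.
Remainder $50,700 by floor area (total 8,500): Unit G1 9,990.88 → $10,000; Unit 3B 5,081.93 → $5,075; Unit 1A 24,777.39 → $24,775; Unit 5A 10,849.80 → $10,850.
Totals: Unit G1 $10,350 + $10,000 = $20,350; Unit 3B $10,350 + $5,075 = $15,425; Unit 1A $10,350 + $24,775 = $35,125; Unit 5A $10,350 + $10,850 = $21,200.

Unit G1: $20,350; Unit 3B: $15,425; Unit 1A: $35,125; Unit 5A: $21,200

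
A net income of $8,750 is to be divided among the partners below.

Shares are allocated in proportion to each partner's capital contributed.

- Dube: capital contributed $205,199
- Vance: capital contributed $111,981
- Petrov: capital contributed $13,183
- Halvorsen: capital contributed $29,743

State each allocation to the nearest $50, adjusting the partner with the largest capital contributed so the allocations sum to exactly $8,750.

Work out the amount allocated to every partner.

Combined capital contributed = 360,106.
Raw shares: Dube 205,199/360,106 × $8,750 = 4,986.01; Vance 111,981/360,106 × $8,750 = 2,720.96; Petrov 13,183/360,106 × $8,750 = 320.33; Halvorsen 29,743/360,106 × $8,750 = 722.71.
At nearest $50: Dube $5,000; Vance $2,700; Petrov $300; Halvorsen $700. Sum = $8,700.
Difference $8,750 − $8,700 = +$50 applied to largest capital contributed (Dube): Dube becomes $5,050.

Dube: $5,050 | Vance: $2,700 | Petrov: $300 | Halvorsen: $700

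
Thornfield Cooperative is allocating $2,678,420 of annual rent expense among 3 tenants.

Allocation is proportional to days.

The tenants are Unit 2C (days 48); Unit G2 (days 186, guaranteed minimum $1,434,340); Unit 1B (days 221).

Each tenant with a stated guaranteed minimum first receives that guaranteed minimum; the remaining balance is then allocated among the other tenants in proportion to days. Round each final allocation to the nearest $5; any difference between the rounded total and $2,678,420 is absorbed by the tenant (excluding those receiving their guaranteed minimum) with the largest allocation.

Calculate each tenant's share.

Unit 2C: $221,990 | Unit G2: $1,434,340 | Unit 1B: $1,022,090

Fund the minimums — Unit G2 $1,434,340. Residual $1,244,080.
Residual split over remaining days 269: Unit 2C 221,991.97 → $221,990; Unit 1B 1,022,088.03 → $1,022,090.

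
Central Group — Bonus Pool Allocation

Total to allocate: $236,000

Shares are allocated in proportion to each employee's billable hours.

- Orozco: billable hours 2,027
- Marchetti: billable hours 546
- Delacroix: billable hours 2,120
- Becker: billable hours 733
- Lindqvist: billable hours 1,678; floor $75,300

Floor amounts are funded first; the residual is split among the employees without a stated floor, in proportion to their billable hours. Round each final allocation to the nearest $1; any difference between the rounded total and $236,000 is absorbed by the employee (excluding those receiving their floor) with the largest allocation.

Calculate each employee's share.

Fund the minimums — Lindqvist $75,300. Balance $160,700.
Balance split over remaining billable hours 5,426: Orozco 60,032.97 → $60,033; Marchetti 16,170.70 → $16,171; Delacroix 62,787.32 → $62,787; Becker 21,709.01 → $21,709.

Orozco: $60,033 · Marchetti: $16,171 · Delacroix: $62,787 · Becker: $21,709 · Lindqvist: $75,300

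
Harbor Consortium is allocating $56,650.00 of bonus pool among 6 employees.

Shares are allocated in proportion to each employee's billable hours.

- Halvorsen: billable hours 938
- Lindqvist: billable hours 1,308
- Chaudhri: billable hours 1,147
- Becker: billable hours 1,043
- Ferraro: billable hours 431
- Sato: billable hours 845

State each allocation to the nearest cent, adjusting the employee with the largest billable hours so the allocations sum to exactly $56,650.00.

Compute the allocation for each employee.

Halvorsen: $9,302.82 · Lindqvist: $12,972.37 · Chaudhri: $11,375.62 · Becker: $10,344.18 · Ferraro: $4,274.54 · Sato: $8,380.47

Billable hours total: 938 + 1,308 + 1,147 + 1,043 + 431 + 845 = 5,712.
Pro-rata amounts: Halvorsen 9,302.8186; Lindqvist 12,972.3739; Chaudhri 11,375.6215; Becker 10,344.1789; Ferraro 4,274.5361; Sato 8,380.4709.
At nearest cent: Halvorsen $9,302.82; Lindqvist $12,972.37; Chaudhri $11,375.62; Becker $10,344.18; Ferraro $4,274.54; Sato $8,380.47. Sum = $56,650.00.
Rounded total matches; no reconciliation needed.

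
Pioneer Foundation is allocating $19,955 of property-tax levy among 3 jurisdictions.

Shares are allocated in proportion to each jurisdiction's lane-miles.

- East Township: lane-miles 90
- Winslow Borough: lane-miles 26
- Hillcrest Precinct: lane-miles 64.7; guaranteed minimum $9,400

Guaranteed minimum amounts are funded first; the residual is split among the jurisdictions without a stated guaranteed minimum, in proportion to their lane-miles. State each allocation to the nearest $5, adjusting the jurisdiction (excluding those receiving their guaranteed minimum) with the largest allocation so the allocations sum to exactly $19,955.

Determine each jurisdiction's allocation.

East Township: $8,190 | Winslow Borough: $2,365 | Hillcrest Precinct: $9,400

Fund the minimums — Hillcrest Precinct $9,400. Residual $10,555.
Residual split over remaining lane-miles 116: East Township 8,189.22 → $8,190; Winslow Borough 2,365.78 → $2,365.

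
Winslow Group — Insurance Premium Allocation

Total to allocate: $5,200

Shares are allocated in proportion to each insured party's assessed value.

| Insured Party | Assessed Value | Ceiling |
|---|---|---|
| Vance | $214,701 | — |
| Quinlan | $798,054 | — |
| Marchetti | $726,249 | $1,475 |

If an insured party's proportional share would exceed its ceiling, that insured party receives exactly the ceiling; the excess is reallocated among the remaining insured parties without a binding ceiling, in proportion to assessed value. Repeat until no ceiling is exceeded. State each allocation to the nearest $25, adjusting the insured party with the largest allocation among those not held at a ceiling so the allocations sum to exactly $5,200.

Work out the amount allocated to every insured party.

Vance: $800; Quinlan: $2,925; Marchetti: $1,475

Sum of assessed value: 1,739,004.
Pro-rata shares before constraints: Vance 642.00; Quinlan 2,386.35; Marchetti 2,171.64.
Cap binds for Marchetti ($1,475); remaining pool $3,725 reallocated over remaining assessed value 1,012,755.
Shares after redistribution: Vance 789.69 → $800; Quinlan 2,935.31 → $2,925.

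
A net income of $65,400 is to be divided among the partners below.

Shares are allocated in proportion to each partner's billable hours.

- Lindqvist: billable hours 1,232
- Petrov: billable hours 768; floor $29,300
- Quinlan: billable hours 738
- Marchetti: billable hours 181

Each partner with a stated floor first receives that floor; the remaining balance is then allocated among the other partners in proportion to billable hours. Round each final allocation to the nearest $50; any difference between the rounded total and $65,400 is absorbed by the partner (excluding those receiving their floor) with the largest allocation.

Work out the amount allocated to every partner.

Lindqvist: $20,650; Petrov: $29,300; Quinlan: $12,400; Marchetti: $3,050

Guaranteed amounts: Petrov $29,300. Remaining pool $36,100.
Remaining pool split over remaining billable hours 2,151: Lindqvist 20,676.52 → $20,700; Quinlan 12,385.77 → $12,400; Marchetti 3,037.70 → $3,050.
Rounding difference −$50 applied to Lindqvist → $20,650.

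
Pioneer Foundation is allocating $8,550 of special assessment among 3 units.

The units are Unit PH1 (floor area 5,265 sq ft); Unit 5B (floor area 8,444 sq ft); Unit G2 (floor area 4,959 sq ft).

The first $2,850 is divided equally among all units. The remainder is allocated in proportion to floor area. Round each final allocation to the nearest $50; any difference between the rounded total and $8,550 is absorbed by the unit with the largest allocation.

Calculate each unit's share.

Equal tier: $2,850 ÷ 3 = $950 apiece.
Remainder $5,700 by floor area (total 18,668): Unit PH1 1,607.59 → $1,600; Unit 5B 2,578.25 → $2,600; Unit G2 1,514.16 → $1,500.
Totals: Unit PH1 $950 + $1,600 = $2,550; Unit 5B $950 + $2,600 = $3,550; Unit G2 $950 + $1,500 = $2,450.

Unit PH1: $2,550 | Unit 5B: $3,550 | Unit G2: $2,450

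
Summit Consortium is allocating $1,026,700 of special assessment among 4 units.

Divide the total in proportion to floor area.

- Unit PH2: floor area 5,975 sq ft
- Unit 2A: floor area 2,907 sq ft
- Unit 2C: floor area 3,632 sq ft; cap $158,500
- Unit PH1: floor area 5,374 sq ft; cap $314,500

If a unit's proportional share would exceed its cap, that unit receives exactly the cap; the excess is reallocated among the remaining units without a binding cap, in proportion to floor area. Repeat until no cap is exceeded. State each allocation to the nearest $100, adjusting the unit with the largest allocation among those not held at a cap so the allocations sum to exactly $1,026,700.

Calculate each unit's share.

Unit PH2: $372,500 | Unit 2A: $181,200 | Unit 2C: $158,500 | Unit PH1: $314,500

Combined floor area = 17,888.
Pro-rata shares before constraints: Unit PH2 342,941.22; Unit 2A 166,850.23; Unit 2C 208,462.34; Unit PH1 308,446.21.
Capped: Unit 2C ($158,500); balance $868,200 reallocated over remaining floor area 14,256.
Capped: Unit PH1 ($314,500); balance $553,700 reallocated over remaining floor area 8,882.
Redistributed shares: Unit PH2 372,478.89 → $372,500; Unit 2A 181,221.11 → $181,200.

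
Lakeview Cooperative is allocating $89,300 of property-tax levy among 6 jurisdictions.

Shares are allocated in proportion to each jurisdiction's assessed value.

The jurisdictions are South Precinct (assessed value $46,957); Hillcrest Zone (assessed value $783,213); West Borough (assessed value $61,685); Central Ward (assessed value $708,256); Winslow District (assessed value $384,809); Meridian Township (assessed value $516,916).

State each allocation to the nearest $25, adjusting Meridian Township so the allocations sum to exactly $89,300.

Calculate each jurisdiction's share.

Sum of assessed value: 2,501,836.
Raw shares: South Precinct 46,957/2,501,836 × $89,300 = 1,676.07; Hillcrest Zone 783,213/2,501,836 × $89,300 = 27,955.84; West Borough 61,685/2,501,836 × $89,300 = 2,201.77; Central Ward 708,256/2,501,836 × $89,300 = 25,280.34; Winslow District 384,809/2,501,836 × $89,300 = 13,735.29; Meridian Township 516,916/2,501,836 × $89,300 = 18,450.69.
After rounding ($25): South Precinct $1,675; Hillcrest Zone $27,950; West Borough $2,200; Central Ward $25,275; Winslow District $13,725; Meridian Township $18,450. Sum = $89,275.
Difference $89,300 − $89,275 = +$25 applied to Meridian Township: Meridian Township becomes $18,475.

South Precinct: $1,675; Hillcrest Zone: $27,950; West Borough: $2,200; Central Ward: $25,275; Winslow District: $13,725; Meridian Township: $18,475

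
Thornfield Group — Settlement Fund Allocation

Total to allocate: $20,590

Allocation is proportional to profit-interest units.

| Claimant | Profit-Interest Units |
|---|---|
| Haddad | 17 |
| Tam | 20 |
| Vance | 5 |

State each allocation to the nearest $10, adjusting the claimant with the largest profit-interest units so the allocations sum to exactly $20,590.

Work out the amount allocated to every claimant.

Haddad: $8,330; Tam: $9,810; Vance: $2,450

Sum of profit-interest units: 42.
Pro-rata amounts: Haddad 17/42 × $20,590 = 8,334.05; Tam 20/42 × $20,590 = 9,804.76; Vance 5/42 × $20,590 = 2,451.19.
After rounding ($10): Haddad $8,330; Tam $9,800; Vance $2,450. Sum = $20,580.
Difference $20,590 − $20,580 = +$10 applied to largest profit-interest units (Tam): Tam becomes $9,810.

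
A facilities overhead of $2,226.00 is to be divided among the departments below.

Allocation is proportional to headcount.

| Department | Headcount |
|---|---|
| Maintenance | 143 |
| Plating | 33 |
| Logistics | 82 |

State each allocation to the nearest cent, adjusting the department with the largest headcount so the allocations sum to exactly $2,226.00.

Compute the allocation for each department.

Maintenance: $1,233.79 | Plating: $284.72 | Logistics: $707.49

Total headcount = 143 + 33 + 82 = 258.
Unrounded shares: Maintenance 1,233.7907; Plating 284.7209; Logistics 707.4884.
Rounded to nearest cent: Maintenance $1,233.79; Plating $284.72; Logistics $707.49. Sum = $2,226.00.
No rounding difference to absorb.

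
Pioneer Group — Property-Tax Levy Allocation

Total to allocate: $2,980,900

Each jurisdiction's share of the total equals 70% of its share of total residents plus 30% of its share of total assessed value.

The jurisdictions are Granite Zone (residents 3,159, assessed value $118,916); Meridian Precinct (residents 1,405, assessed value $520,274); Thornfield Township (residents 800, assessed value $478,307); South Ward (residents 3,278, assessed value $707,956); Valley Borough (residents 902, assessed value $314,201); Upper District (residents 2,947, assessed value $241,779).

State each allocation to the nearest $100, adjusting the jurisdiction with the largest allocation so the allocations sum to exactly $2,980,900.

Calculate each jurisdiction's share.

Granite Zone: $572,400 · Meridian Precinct: $430,100 · Thornfield Township: $313,300 · South Ward: $813,300 · Valley Borough: $268,700 · Upper District: $583,100

Totals — residents 12,491, assessed value 2,381,433.
Blended shares (70% residents + 30% assessed value): Granite Zone 0.1920; Meridian Precinct 0.1443; Thornfield Township 0.1051; South Ward 0.2729; Valley Borough 0.0901; Upper District 0.1956.
Proportional shares: Granite Zone 572,368.14; Meridian Precinct 430,078.24; Thornfield Township 313,253.24; South Ward 813,442.05; Valley Borough 268,667.72; Upper District 583,090.61.
Rounded to nearest $100: Granite Zone $572,400; Meridian Precinct $430,100; Thornfield Township $313,300; South Ward $813,400; Valley Borough $268,700; Upper District $583,100. Sum = $2,981,000.
Difference $2,980,900 − $2,981,000 = −$100 applied to largest allocation (South Ward): South Ward becomes $813,300.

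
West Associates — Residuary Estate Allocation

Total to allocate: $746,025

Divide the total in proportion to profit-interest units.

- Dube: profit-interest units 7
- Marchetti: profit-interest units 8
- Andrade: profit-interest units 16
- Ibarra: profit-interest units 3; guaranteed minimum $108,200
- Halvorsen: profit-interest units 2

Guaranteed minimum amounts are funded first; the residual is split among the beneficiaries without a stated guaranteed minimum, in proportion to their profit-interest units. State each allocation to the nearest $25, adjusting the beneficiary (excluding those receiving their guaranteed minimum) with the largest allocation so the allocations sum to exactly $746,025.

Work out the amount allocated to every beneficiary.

Guaranteed amounts: Ibarra $108,200. Residual $637,825.
Residual split over remaining profit-interest units 33: Dube 135,296.21 → $135,300; Marchetti 154,624.24 → $154,625; Andrade 309,248.48 → $309,250; Halvorsen 38,656.06 → $38,650.

Dube: $135,300 | Marchetti: $154,625 | Andrade: $309,250 | Ibarra: $108,200 | Halvorsen: $38,650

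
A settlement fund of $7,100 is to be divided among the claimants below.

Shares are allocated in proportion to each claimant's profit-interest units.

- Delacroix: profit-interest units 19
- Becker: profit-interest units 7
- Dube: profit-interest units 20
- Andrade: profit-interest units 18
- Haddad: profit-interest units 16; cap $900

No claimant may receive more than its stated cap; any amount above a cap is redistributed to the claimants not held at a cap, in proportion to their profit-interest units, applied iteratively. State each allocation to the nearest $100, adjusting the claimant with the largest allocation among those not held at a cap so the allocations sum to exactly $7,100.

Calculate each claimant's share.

Delacroix: $1,800 · Becker: $700 · Dube: $2,000 · Andrade: $1,700 · Haddad: $900

Profit-interest units total: 80.
Proportional shares (ignoring caps): Delacroix 1,686.25; Becker 621.25; Dube 1,775.00; Andrade 1,597.50; Haddad 1,420.00.
Cap binds for Haddad ($900); balance $6,200 reallocated over remaining profit-interest units 64.
Shares after redistribution: Delacroix 1,840.62 → $1,800; Becker 678.12 → $700; Dube 1,937.50 → $1,900; Andrade 1,743.75 → $1,700.
Rounding difference +$100 applied to Dube → $2,000.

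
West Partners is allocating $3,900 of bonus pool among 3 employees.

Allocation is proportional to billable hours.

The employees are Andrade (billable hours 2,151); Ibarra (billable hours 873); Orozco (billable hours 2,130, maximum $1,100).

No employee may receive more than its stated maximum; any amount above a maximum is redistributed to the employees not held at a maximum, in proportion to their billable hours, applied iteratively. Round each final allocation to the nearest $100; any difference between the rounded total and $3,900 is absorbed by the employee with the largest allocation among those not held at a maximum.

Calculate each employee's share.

Andrade: $2,000 · Ibarra: $800 · Orozco: $1,100

Sum of billable hours: 5,154.
Proportional shares (ignoring caps): Andrade 1,627.65; Ibarra 660.59; Orozco 1,611.76.
Held at cap: Orozco ($1,100); balance $2,800 reallocated over remaining billable hours 3,024.
Shares after redistribution: Andrade 1,991.67 → $2,000; Ibarra 808.33 → $800.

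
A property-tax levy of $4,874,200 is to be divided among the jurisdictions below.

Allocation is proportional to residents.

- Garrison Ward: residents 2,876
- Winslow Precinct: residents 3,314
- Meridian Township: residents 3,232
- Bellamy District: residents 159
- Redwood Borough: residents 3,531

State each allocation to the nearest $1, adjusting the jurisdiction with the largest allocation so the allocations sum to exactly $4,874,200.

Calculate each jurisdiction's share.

Garrison Ward: $1,069,112; Winslow Precinct: $1,231,932; Meridian Township: $1,201,450; Bellamy District: $59,106; Redwood Borough: $1,312,600

Residents total: 13,112.
Raw shares: Garrison Ward 2,876/13,112 × $4,874,200 = 1,069,112.20; Winslow Precinct 3,314/13,112 × $4,874,200 = 1,231,932.49; Meridian Township 3,232/13,112 × $4,874,200 = 1,201,450.15; Bellamy District 159/13,112 × $4,874,200 = 59,105.99; Redwood Borough 3,531/13,112 × $4,874,200 = 1,312,599.16.
At nearest $1: Garrison Ward $1,069,112; Winslow Precinct $1,231,932; Meridian Township $1,201,450; Bellamy District $59,106; Redwood Borough $1,312,599. Sum = $4,874,199.
Difference $4,874,200 − $4,874,199 = +$1 applied to largest allocation (Redwood Borough): Redwood Borough becomes $1,312,600.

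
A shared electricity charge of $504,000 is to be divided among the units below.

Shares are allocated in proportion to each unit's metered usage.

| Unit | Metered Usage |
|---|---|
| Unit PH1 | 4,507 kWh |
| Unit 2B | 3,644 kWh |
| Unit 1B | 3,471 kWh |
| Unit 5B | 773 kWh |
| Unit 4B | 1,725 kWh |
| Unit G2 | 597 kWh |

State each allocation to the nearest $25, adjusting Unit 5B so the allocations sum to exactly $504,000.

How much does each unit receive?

Sum of metered usage: 14,717.
Pro-rata amounts: Unit PH1 4,507/14,717 × $504,000 = 154,347.22; Unit 2B 3,644/14,717 × $504,000 = 124,792.82; Unit 1B 3,471/14,717 × $504,000 = 118,868.25; Unit 5B 773/14,717 × $504,000 = 26,472.24; Unit 4B 1,725/14,717 × $504,000 = 59,074.54; Unit G2 597/14,717 × $504,000 = 20,444.93.
Rounded to nearest $25: Unit PH1 $154,350; Unit 2B $124,800; Unit 1B $118,875; Unit 5B $26,475; Unit 4B $59,075; Unit G2 $20,450. Sum = $504,025.
Difference $504,000 − $504,025 = −$25 applied to Unit 5B: Unit 5B becomes $26,450.

Unit PH1: $154,350; Unit 2B: $124,800; Unit 1B: $118,875; Unit 5B: $26,450; Unit 4B: $59,075; Unit G2: $20,450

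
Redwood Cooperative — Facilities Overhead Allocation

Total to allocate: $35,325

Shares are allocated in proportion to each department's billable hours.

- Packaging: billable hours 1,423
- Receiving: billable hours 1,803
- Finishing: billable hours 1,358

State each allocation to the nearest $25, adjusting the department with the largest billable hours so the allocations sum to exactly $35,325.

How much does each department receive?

Packaging: $10,975 · Receiving: $13,875 · Finishing: $10,475

Combined billable hours = 4,584.
Unrounded shares: Packaging 1,423/4,584 × $35,325 = 10,965.85; Receiving 1,803/4,584 × $35,325 = 13,894.19; Finishing 1,358/4,584 × $35,325 = 10,464.95.
At nearest $25: Packaging $10,975; Receiving $13,900; Finishing $10,475. Sum = $35,350.
Difference $35,325 − $35,350 = −$25 applied to largest billable hours (Receiving): Receiving becomes $13,875.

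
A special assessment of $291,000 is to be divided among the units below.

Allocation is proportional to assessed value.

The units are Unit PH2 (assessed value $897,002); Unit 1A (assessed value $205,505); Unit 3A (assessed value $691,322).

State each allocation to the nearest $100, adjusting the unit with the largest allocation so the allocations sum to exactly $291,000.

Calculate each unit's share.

Unit PH2: $145,600; Unit 1A: $33,300; Unit 3A: $112,100

Combined assessed value = 1,793,829.
Pro-rata amounts: Unit PH2 897,002/1,793,829 × $291,000 = 145,514.19; Unit 1A 205,505/1,793,829 × $291,000 = 33,337.60; Unit 3A 691,322/1,793,829 × $291,000 = 112,148.20.
At nearest $100: Unit PH2 $145,500; Unit 1A $33,300; Unit 3A $112,100. Sum = $290,900.
Difference $291,000 − $290,900 = +$100 applied to largest allocation (Unit PH2): Unit PH2 becomes $145,600.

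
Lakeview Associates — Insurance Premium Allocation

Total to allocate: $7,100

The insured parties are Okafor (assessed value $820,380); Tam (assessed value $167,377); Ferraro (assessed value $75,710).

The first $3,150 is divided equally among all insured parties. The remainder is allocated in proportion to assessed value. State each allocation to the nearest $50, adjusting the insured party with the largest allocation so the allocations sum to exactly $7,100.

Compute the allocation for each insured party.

Okafor: $4,100 | Tam: $1,650 | Ferraro: $1,350

Equal tier: $3,150 ÷ 3 = $1,050 apiece.
Remainder $3,950 by assessed value (total 1,063,467): Okafor 3,047.11 → $3,050; Tam 621.68 → $600; Ferraro 281.21 → $300.
Totals: Okafor $1,050 + $3,050 = $4,100; Tam $1,050 + $600 = $1,650; Ferraro $1,050 + $300 = $1,350.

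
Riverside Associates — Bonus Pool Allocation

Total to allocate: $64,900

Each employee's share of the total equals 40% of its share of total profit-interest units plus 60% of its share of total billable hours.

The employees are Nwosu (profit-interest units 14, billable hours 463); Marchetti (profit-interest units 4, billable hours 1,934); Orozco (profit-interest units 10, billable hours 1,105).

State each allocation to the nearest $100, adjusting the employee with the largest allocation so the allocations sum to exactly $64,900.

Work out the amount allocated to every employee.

Profit-interest units total 28; billable hours total 3,502.
Blended shares (40% profit-interest units + 60% billable hours): Nwosu 0.2793; Marchetti 0.3885; Orozco 0.3322.
Raw shares: Nwosu 18,128.26; Marchetti 25,213.41; Orozco 21,558.32.
After rounding ($100): Nwosu $18,100; Marchetti $25,200; Orozco $21,600. Sum = $64,900.
Sum already equals the total — no adjustment.

Nwosu: $18,100 | Marchetti: $25,200 | Orozco: $21,600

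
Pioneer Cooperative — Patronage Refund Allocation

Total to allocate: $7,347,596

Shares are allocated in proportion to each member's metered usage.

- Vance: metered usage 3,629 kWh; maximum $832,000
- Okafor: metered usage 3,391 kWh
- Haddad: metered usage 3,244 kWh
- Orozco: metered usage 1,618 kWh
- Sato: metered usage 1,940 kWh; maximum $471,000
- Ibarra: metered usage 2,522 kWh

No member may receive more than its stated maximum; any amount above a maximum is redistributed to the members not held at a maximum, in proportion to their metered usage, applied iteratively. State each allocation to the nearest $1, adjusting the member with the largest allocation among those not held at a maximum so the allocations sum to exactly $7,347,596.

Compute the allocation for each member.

Sum of metered usage: 16,344.
Proportional shares (ignoring caps): Vance 1,631,450.43; Okafor 1,524,455.34; Haddad 1,458,370.13; Orozco 727,386.83; Sato 872,144.90; Ibarra 1,133,788.37.
Capped: Vance ($832,000), Sato ($471,000); remaining pool $6,044,596 reallocated over remaining metered usage 10,775.
Redistributed shares: Okafor 1,902,294.67 → $1,902,295; Haddad 1,819,830.11 → $1,819,830; Orozco 907,671.12 → $907,671; Ibarra 1,414,800.10 → $1,414,800.

Vance: $832,000; Okafor: $1,902,295; Haddad: $1,819,830; Orozco: $907,671; Sato: $471,000; Ibarra: $1,414,800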